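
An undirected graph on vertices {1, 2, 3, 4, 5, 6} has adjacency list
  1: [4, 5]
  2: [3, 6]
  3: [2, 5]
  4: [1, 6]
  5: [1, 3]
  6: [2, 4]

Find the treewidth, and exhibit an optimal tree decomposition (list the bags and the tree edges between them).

Treewidth 2.
One such decomposition:
Bags: B1 = {1, 4, 5}  B2 = {3, 4, 5}  B3 = {2, 3, 4}  B4 = {2, 4, 6}
Tree: B1–B2, B2–B3, B3–B4

The largest bag has 3 vertices, giving width 2; this decomposition certifies tw(G) ≤ 2. For the lower bound, G contains the cycle 4–1–5–3–2–6–4, so G is not a forest; only forests have treewidth ≤ 1, hence tw(G) ≥ 2. Hence tw(G) = 2 exactly.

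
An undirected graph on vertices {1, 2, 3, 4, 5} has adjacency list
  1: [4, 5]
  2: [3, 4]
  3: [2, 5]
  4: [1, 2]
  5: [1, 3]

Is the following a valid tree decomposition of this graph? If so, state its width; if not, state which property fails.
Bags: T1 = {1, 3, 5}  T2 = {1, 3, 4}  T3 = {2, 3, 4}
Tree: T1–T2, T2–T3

Every vertex of G appears in some bag (union = {1, 2, 3, 4, 5}); every edge is covered by a bag; and for each vertex v the set of bags containing v is connected in the bag tree. The decomposition is therefore valid. The largest bag has 3 vertices, so the width is 2.

Yes; width 2.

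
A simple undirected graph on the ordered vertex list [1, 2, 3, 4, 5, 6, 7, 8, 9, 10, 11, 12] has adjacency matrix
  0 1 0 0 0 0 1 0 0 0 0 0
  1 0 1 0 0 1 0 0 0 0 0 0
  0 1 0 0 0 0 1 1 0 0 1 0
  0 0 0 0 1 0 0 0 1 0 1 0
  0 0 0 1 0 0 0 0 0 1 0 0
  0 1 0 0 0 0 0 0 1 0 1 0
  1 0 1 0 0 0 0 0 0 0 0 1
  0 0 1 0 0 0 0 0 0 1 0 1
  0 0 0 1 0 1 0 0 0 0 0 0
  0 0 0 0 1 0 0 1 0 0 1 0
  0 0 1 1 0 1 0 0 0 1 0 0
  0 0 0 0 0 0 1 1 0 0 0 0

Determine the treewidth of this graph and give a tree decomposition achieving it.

Every bag has size at most 4, so the width is 4 − 1 = 3 and tw(G) ≤ 3. For the lower bound: the 4 vertex sets {4,5,9}, {10}, {11}, {2,3,6,8} are disjoint, each induces a connected subgraph, and every pair is joined by at least one edge of G. Contracting each set to a single vertex therefore yields K_{4} as a minor, and since treewidth is minor-monotone, tw(G) ≥ tw(K_{4}) = 3. Hence tw(G) = 3 exactly.

Treewidth 3.
Bags: B1 = {4, 5, 9, 10}  B2 = {4, 9, 10, 11}  B3 = {6, 9, 10, 11}  B4 = {6, 8, 10, 11}  B5 = {3, 6, 8, 11}  B6 = {2, 3, 6, 8}  B7 = {2, 3, 8, 12}  B8 = {2, 3, 7, 12}  B9 = {1, 2, 7, 12}
Tree: B1–B2, B2–B3, B3–B4, B4–B5, B5–B6, B6–B7, B7–B8, B8–B9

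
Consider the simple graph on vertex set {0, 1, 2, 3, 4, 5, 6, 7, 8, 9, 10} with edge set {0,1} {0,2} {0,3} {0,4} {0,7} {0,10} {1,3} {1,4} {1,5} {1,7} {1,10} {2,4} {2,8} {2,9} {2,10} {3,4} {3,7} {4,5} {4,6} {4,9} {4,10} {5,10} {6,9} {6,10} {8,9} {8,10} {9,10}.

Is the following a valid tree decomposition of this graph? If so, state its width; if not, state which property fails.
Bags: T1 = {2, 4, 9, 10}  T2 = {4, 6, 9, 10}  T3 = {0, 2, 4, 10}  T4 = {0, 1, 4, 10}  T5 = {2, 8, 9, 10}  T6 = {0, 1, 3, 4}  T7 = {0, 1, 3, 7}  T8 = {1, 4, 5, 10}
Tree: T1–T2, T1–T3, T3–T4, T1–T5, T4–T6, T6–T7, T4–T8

Yes; width 3.

Every vertex of G appears in some bag (union = {0, 1, 2, 3, 4, 5, 6, 7, 8, 9, 10}); every edge is covered by a bag; and for each vertex v the set of bags containing v is connected in the bag tree. The decomposition is therefore valid. The largest bag has 4 vertices, so the width is 3.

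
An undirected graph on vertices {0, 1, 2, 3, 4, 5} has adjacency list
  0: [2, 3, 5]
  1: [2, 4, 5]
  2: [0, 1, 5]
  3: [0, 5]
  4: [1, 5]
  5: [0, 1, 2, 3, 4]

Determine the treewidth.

2

A width-2 tree decomposition is:
Bags: B1 = {0, 2, 5}  B2 = {0, 3, 5}  B3 = {1, 2, 5}  B4 = {1, 4, 5}
Tree: B1–B2, B1–B3, B3–B4
Each bag holds 3 vertices, so the decomposition has width 2, which upper-bounds the treewidth. On the other hand G contains the 3-clique {0, 2, 5}. A clique must lie in a single bag of any decomposition, so no decomposition can have width below 2. Hence tw(G) = 2 exactly.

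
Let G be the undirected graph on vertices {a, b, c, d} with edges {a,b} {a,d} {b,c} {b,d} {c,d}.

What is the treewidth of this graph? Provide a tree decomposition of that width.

Treewidth 2.
Bags: B1 = {b, c, d}  B2 = {a, b, d}
Tree: B1–B2

The largest bag has 3 vertices, giving width 2; this decomposition certifies tw(G) ≤ 2. For the lower bound, the 3 vertices {b, c, d} are pairwise adjacent, and any tree decomposition puts a clique entirely inside one bag — forcing width ≥ 2. Therefore the treewidth is 2.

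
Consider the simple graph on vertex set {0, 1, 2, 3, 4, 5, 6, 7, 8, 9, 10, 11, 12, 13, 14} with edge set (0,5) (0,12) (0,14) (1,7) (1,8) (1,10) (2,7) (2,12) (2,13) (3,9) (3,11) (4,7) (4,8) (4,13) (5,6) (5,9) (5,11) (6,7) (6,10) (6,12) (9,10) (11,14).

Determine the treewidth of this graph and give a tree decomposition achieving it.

The largest bag has 4 vertices, giving width 3; this decomposition certifies tw(G) ≤ 3. For the lower bound: the 4 vertex sets {3,11,14}, {9}, {5}, {0,6,10,12} are disjoint, each induces a connected subgraph, and every pair is joined by at least one edge of G. Contracting each set to a single vertex therefore yields K_{4} as a minor, and since treewidth is minor-monotone, tw(G) ≥ tw(K_{4}) = 3. The upper and lower bounds meet at 3, so that is the treewidth.

Treewidth 3.
One such decomposition:
Bags: B1 = {3, 9, 11, 14}  B2 = {5, 9, 11, 14}  B3 = {0, 5, 9, 14}  B4 = {0, 5, 9, 10}  B5 = {0, 5, 6, 10}  B6 = {0, 6, 10, 12}  B7 = {1, 6, 10, 12}  B8 = {1, 6, 7, 12}  B9 = {1, 2, 7, 12}  B10 = {1, 2, 7, 8}  B11 = {2, 4, 7, 8}  B12 = {2, 4, 8, 13}
Tree: B1–B2, B2–B3, B3–B4, B4–B5, B5–B6, B6–B7, B7–B8, B8–B9, B9–B10, B10–B11, B11–B12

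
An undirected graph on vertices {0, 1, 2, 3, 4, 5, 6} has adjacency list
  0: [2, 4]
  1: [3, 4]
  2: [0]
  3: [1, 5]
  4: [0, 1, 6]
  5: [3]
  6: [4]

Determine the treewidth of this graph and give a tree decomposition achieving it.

Each bag holds 2 vertices, so the decomposition has width 1, which upper-bounds the treewidth. Any graph with an edge has treewidth ≥ 1, and G has the edge 4–1. The upper and lower bounds meet at 1, so that is the treewidth.

Treewidth 1.
Bags: B1 = {1, 4}  B2 = {1, 3}  B3 = {4, 6}  B4 = {0, 4}  B5 = {3, 5}  B6 = {0, 2}
Tree: B1–B2, B1–B3, B3–B4, B2–B5, B4–B6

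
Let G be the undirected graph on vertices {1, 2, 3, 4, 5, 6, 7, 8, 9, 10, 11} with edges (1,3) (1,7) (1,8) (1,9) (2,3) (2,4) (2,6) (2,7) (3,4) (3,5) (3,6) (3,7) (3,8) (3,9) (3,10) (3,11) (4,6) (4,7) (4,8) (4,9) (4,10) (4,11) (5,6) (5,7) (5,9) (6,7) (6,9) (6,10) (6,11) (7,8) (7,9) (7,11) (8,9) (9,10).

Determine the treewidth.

4

A width-4 tree decomposition is:
Bags: B1 = {3, 4, 6, 9, 10}  B2 = {3, 4, 6, 7, 9}  B3 = {3, 5, 6, 7, 9}  B4 = {2, 3, 4, 6, 7}  B5 = {3, 4, 7, 8, 9}  B6 = {3, 4, 6, 7, 11}  B7 = {1, 3, 7, 8, 9}
Tree: B1–B2, B2–B3, B2–B4, B2–B5, B4–B6, B5–B7
Every bag has size at most 5, so the width is 5 − 1 = 4 and tw(G) ≤ 4. For the lower bound, the 5 vertices {3, 4, 6, 9, 10} are pairwise adjacent, and any tree decomposition puts a clique entirely inside one bag — forcing width ≥ 4. Hence tw(G) = 4 exactly.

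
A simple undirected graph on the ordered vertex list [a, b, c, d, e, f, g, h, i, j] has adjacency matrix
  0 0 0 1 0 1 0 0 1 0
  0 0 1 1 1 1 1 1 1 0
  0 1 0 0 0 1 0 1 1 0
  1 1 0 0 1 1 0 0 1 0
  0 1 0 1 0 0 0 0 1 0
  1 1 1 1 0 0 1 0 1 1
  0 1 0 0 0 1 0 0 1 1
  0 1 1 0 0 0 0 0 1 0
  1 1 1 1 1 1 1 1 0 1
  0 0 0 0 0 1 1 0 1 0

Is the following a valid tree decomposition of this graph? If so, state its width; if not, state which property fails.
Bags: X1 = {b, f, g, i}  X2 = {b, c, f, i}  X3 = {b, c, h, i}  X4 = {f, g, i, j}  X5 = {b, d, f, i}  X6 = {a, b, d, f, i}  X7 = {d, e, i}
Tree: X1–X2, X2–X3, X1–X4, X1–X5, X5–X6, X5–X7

A tree decomposition must satisfy three properties: every vertex lies in some bag; for every edge, both endpoints lie together in some bag; and for every vertex, the bags containing it form a connected subtree. Here edge (b,e) lies in no bag, so the decomposition is invalid.

No — edge (b,e) lies in no bag.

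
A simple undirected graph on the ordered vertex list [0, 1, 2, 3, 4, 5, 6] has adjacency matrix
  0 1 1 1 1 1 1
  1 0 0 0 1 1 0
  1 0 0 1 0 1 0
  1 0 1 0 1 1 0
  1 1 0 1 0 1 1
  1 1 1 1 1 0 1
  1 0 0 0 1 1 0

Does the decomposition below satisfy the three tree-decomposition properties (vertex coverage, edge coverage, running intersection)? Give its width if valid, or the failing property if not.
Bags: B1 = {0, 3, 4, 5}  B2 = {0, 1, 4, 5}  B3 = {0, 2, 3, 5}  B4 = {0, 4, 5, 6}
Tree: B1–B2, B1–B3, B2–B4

Yes; width 3.

Vertex coverage: the bags together contain {0, 1, 2, 3, 4, 5, 6}, the full vertex set. Edge coverage: each edge of G has both endpoints in at least one bag. Running intersection: for every vertex, the bags containing it form a connected subtree. All three properties hold, so this is a valid tree decomposition of width max|bag| − 1 = 3, and hence tw(G) ≤ 3.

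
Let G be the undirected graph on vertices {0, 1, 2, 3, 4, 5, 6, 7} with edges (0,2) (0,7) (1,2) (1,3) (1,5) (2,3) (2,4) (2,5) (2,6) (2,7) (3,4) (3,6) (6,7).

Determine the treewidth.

2

A width-2 tree decomposition is:
Bags: B1 = {2, 6, 7}  B2 = {0, 2, 7}  B3 = {2, 3, 6}  B4 = {1, 2, 3}  B5 = {2, 3, 4}  B6 = {1, 2, 5}
Tree: B1–B2, B1–B3, B3–B4, B4–B5, B4–B6
Every bag has size at most 3, so the width is 3 − 1 = 2 and tw(G) ≤ 2. Conversely, {0, 2, 7} is a clique of size 3, and the vertices of any clique must share a bag in every tree decomposition; so some bag has ≥ 3 vertices and tw(G) ≥ 2. Combining the bounds, tw(G) = 2.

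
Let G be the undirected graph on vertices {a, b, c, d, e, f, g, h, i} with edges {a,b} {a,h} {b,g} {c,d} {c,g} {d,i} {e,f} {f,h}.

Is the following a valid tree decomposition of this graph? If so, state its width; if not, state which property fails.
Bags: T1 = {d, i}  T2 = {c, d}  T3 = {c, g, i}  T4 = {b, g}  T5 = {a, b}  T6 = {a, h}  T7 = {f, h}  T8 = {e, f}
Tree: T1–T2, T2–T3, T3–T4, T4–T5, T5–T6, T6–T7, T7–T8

No — bags containing vertex i are not connected in the tree.

A tree decomposition must satisfy three properties: every vertex lies in some bag; for every edge, both endpoints lie together in some bag; and for every vertex, the bags containing it form a connected subtree. Here bags containing vertex i are not connected in the tree, so the decomposition is invalid.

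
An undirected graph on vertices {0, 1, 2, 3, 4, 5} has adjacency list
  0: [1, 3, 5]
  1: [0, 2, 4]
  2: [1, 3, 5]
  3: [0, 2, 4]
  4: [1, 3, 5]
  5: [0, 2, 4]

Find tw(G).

A width-3 tree decomposition is:
Bags: B1 = {1, 3, 4, 5}  B2 = {1, 2, 3, 5}  B3 = {0, 1, 3, 5}
Tree: B1–B2, B2–B3
The largest bag has 4 vertices, giving width 3; this decomposition certifies tw(G) ≤ 3. For the lower bound: the 4 vertex sets {4,5}, {1,2}, {3}, {0} are disjoint, each induces a connected subgraph, and every pair is joined by at least one edge of G. Contracting each set to a single vertex therefore yields K_{4} as a minor, and since treewidth is minor-monotone, tw(G) ≥ tw(K_{4}) = 3. Combining the bounds, tw(G) = 3.

3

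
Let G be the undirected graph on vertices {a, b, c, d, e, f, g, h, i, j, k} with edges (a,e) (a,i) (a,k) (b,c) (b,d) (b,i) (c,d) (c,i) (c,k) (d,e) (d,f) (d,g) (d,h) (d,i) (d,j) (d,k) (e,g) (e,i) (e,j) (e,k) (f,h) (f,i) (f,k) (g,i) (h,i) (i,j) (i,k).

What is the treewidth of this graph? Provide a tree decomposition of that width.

Every bag has size at most 4, so the width is 4 − 1 = 3 and tw(G) ≤ 3. On the other hand G contains the 4-clique {d, e, g, i}. A clique must lie in a single bag of any decomposition, so no decomposition can have width below 3. The upper and lower bounds meet at 3, so that is the treewidth.

Treewidth 3.
Bags: B1 = {c, d, i, k}  B2 = {b, c, d, i}  B3 = {d, f, i, k}  B4 = {d, e, i, k}  B5 = {d, e, g, i}  B6 = {a, e, i, k}  B7 = {d, f, h, i}  B8 = {d, e, i, j}
Tree: B1–B2, B1–B3, B3–B4, B4–B5, B4–B6, B3–B7, B4–B8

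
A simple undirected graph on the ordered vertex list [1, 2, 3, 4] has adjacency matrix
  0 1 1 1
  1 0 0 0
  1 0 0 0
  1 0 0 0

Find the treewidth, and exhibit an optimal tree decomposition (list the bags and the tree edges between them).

Each bag holds 2 vertices, so the decomposition has width 1, which upper-bounds the treewidth. G has an edge, so its treewidth is at least 1. The upper and lower bounds meet at 1, so that is the treewidth.

Treewidth 1.
Bags: B1 = {1, 2}  B2 = {1, 4}  B3 = {1, 3}
Tree: B1–B2, B1–B3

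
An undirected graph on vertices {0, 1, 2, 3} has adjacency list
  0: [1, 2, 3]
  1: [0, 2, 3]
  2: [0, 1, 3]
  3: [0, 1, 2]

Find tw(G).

A width-3 tree decomposition is:
Bags: B1 = {0, 1, 2, 3}
Tree: (single bag)
A single bag containing all 4 vertices is trivially a valid decomposition of width 3. Conversely, {0, 1, 2, 3} is a clique of size 4, and the vertices of any clique must share a bag in every tree decomposition; so some bag has ≥ 4 vertices and tw(G) ≥ 3. Combining the bounds, tw(G) = 3.

3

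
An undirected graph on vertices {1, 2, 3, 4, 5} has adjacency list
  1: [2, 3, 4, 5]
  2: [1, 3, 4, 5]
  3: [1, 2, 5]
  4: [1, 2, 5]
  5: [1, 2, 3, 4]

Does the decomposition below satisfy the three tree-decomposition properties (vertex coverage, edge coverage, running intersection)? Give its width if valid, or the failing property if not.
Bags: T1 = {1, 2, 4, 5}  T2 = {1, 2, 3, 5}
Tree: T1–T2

Checking the three conditions: (i) the bags cover all of {1, 2, 3, 4, 5}; (ii) for each edge, some bag contains both endpoints; (iii) the bags containing any fixed vertex form a subtree. All hold, so the decomposition is valid with width 4 − 1 = 3.

Yes; width 3.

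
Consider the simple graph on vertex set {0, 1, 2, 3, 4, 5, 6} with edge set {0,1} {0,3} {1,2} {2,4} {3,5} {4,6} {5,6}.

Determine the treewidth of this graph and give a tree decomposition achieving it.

Treewidth 2.
Bags: B1 = {0, 3, 5}  B2 = {0, 5, 6}  B3 = {0, 4, 6}  B4 = {0, 2, 4}  B5 = {0, 1, 2}
Tree: B1–B2, B2–B3, B3–B4, B4–B5

The largest bag has 3 vertices, giving width 2; this decomposition certifies tw(G) ≤ 2. The edges 0–3–5–6–4–2–1–0 form a cycle, so G is not a tree and its treewidth is at least 2. Therefore the treewidth is 2.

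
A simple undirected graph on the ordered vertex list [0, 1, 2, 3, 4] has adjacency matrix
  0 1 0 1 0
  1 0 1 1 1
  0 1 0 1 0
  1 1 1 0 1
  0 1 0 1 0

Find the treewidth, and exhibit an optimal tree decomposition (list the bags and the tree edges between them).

The largest bag has 3 vertices, giving width 2; this decomposition certifies tw(G) ≤ 2. On the other hand G contains the 3-clique {0, 1, 3}. A clique must lie in a single bag of any decomposition, so no decomposition can have width below 2. Combining the bounds, tw(G) = 2.

Treewidth 2.
One such decomposition:
Bags: B1 = {1, 2, 3}  B2 = {0, 1, 3}  B3 = {1, 3, 4}
Tree: B1–B2, B2–B3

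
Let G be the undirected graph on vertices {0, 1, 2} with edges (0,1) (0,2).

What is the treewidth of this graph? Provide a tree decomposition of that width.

The largest bag has 2 vertices, giving width 1; this decomposition certifies tw(G) ≤ 1. Since G has at least one edge (e.g. 0–1), it is not an edgeless graph, so tw(G) ≥ 1. Combining the bounds, tw(G) = 1.

Treewidth 1.
One optimal decomposition is:
Bags: B1 = {0, 1}  B2 = {0, 2}
Tree: B1–B2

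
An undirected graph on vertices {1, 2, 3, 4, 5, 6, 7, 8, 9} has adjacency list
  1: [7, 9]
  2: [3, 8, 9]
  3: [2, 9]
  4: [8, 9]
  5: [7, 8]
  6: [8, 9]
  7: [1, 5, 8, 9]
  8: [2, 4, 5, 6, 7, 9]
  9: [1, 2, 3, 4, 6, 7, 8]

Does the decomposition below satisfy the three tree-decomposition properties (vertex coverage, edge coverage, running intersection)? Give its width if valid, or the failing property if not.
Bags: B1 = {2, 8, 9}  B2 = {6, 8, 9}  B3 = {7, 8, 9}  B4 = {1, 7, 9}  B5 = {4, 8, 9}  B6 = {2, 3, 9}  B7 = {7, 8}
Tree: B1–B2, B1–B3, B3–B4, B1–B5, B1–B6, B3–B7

No — vertex 5 appears in no bag.

A tree decomposition must satisfy three properties: every vertex lies in some bag; for every edge, both endpoints lie together in some bag; and for every vertex, the bags containing it form a connected subtree. Here vertex 5 appears in no bag, so the decomposition is invalid.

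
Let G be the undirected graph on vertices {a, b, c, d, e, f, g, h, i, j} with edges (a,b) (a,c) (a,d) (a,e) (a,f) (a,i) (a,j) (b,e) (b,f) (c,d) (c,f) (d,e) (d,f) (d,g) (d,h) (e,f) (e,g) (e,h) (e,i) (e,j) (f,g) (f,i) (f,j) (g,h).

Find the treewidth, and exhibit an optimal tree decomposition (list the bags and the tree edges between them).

Every bag has size at most 4, so the width is 4 − 1 = 3 and tw(G) ≤ 3. Conversely, {d, e, g, h} is a clique of size 4, and the vertices of any clique must share a bag in every tree decomposition; so some bag has ≥ 4 vertices and tw(G) ≥ 3. The upper and lower bounds meet at 3, so that is the treewidth.

Treewidth 3.
One optimal decomposition is:
Bags: B1 = {a, b, e, f}  B2 = {a, d, e, f}  B3 = {a, c, d, f}  B4 = {a, e, f, i}  B5 = {d, e, f, g}  B6 = {d, e, g, h}  B7 = {a, e, f, j}
Tree: B1–B2, B2–B3, B2–B4, B2–B5, B5–B6, B4–B7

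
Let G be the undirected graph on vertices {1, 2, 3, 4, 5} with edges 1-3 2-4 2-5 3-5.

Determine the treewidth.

A width-1 tree decomposition is:
Bags: B1 = {2, 4}  B2 = {2, 5}  B3 = {3, 5}  B4 = {1, 3}
Tree: B1–B2, B2–B3, B3–B4
The largest bag has 2 vertices, giving width 1; this decomposition certifies tw(G) ≤ 1. G has an edge, so its treewidth is at least 1. Combining the bounds, tw(G) = 1.

1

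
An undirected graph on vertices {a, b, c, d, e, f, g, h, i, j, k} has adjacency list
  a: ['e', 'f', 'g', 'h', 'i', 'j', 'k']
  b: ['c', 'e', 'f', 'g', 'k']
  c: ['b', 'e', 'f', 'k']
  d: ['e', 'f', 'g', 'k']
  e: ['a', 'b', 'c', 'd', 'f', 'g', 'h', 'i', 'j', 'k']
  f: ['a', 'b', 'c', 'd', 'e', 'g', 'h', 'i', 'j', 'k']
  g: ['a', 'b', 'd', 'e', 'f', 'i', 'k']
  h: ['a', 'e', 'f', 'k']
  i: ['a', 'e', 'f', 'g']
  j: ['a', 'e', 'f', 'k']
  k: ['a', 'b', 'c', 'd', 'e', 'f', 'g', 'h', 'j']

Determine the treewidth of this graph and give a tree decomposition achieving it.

Treewidth 4.
One optimal decomposition is:
Bags: B1 = {b, c, e, f, k}  B2 = {b, e, f, g, k}  B3 = {a, e, f, g, k}  B4 = {a, e, f, j, k}  B5 = {a, e, f, h, k}  B6 = {a, e, f, g, i}  B7 = {d, e, f, g, k}
Tree: B1–B2, B2–B3, B3–B4, B4–B5, B3–B6, B3–B7

Each bag holds 5 vertices, so the decomposition has width 4, which upper-bounds the treewidth. For the lower bound, the 5 vertices {d, e, f, g, k} are pairwise adjacent, and any tree decomposition puts a clique entirely inside one bag — forcing width ≥ 4. Combining the bounds, tw(G) = 4.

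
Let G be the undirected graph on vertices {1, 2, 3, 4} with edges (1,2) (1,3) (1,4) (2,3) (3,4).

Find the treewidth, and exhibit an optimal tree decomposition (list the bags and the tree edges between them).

Every bag has size at most 3, so the width is 3 − 1 = 2 and tw(G) ≤ 2. For the lower bound, the 3 vertices {1, 2, 3} are pairwise adjacent, and any tree decomposition puts a clique entirely inside one bag — forcing width ≥ 2. Combining the bounds, tw(G) = 2.

Treewidth 2.
Bags: B1 = {1, 3, 4}  B2 = {1, 2, 3}
Tree: B1–B2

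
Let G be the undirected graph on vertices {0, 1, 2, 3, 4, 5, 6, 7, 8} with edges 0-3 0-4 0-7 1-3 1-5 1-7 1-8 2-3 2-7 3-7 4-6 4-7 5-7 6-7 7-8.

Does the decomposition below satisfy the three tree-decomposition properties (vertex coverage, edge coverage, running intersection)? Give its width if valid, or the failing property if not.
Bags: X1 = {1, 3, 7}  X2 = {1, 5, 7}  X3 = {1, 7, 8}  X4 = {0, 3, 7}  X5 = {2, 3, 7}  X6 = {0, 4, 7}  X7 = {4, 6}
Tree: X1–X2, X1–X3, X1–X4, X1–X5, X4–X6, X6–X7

No — edge (7,6) lies in no bag.

A tree decomposition must satisfy three properties: every vertex lies in some bag; for every edge, both endpoints lie together in some bag; and for every vertex, the bags containing it form a connected subtree. Here edge (7,6) lies in no bag, so the decomposition is invalid.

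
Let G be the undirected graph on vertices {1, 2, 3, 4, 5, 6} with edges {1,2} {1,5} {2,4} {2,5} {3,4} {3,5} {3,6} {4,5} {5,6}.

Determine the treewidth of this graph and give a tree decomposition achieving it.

Treewidth 2.
One optimal decomposition is:
Bags: B1 = {3, 4, 5}  B2 = {3, 5, 6}  B3 = {2, 4, 5}  B4 = {1, 2, 5}
Tree: B1–B2, B1–B3, B3–B4

The largest bag has 3 vertices, giving width 2; this decomposition certifies tw(G) ≤ 2. On the other hand G contains the 3-clique {1, 2, 5}. A clique must lie in a single bag of any decomposition, so no decomposition can have width below 2. Combining the bounds, tw(G) = 2.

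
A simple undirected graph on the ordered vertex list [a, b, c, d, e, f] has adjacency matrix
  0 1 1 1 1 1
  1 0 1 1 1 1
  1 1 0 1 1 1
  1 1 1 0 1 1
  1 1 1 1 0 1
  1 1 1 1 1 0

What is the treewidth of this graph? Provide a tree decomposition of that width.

Treewidth 5.
One such decomposition:
Bags: B1 = {a, b, c, d, e, f}
Tree: (single bag)

A single bag containing all 6 vertices is trivially a valid decomposition of width 5. On the other hand G contains the 6-clique {a, b, c, d, e, f}. A clique must lie in a single bag of any decomposition, so no decomposition can have width below 5. The upper and lower bounds meet at 5, so that is the treewidth.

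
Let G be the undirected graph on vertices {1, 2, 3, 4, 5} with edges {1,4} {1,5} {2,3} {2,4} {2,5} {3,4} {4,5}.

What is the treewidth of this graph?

2

A width-2 tree decomposition is:
Bags: B1 = {2, 3, 4}  B2 = {2, 4, 5}  B3 = {1, 4, 5}
Tree: B1–B2, B2–B3
The largest bag has 3 vertices, giving width 2; this decomposition certifies tw(G) ≤ 2. On the other hand G contains the 3-clique {1, 4, 5}. A clique must lie in a single bag of any decomposition, so no decomposition can have width below 2. Combining the bounds, tw(G) = 2.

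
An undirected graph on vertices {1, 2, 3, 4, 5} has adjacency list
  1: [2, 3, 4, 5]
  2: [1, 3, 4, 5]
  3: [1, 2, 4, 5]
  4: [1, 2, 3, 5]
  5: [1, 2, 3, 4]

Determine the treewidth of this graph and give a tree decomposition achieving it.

A single bag containing all 5 vertices is trivially a valid decomposition of width 4. On the other hand G contains the 5-clique {1, 2, 3, 4, 5}. A clique must lie in a single bag of any decomposition, so no decomposition can have width below 4. Therefore the treewidth is 4.

Treewidth 4.
Bags: B1 = {1, 2, 3, 4, 5}
Tree: (single bag)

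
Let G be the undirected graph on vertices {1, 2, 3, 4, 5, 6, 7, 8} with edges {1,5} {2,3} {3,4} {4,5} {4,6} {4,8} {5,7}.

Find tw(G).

1

A width-1 tree decomposition is:
Bags: B1 = {4, 5}  B2 = {3, 4}  B3 = {1, 5}  B4 = {2, 3}  B5 = {5, 7}  B6 = {4, 6}  B7 = {4, 8}
Tree: B1–B2, B1–B3, B2–B4, B3–B5, B1–B6, B1–B7
Each bag holds 2 vertices, so the decomposition has width 1, which upper-bounds the treewidth. G has an edge, so its treewidth is at least 1. Combining the bounds, tw(G) = 1.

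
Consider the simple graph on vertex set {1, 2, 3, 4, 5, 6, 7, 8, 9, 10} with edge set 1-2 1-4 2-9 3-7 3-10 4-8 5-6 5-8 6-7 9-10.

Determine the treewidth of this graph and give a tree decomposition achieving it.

The largest bag has 3 vertices, giving width 2; this decomposition certifies tw(G) ≤ 2. For the lower bound, G contains the cycle 8–4–1–2–9–10–3–7–6–5–8, so G is not a forest; only forests have treewidth ≤ 1, hence tw(G) ≥ 2. Combining the bounds, tw(G) = 2.

Treewidth 2.
One such decomposition:
Bags: B1 = {1, 4, 8}  B2 = {1, 2, 8}  B3 = {2, 8, 9}  B4 = {8, 9, 10}  B5 = {3, 8, 10}  B6 = {3, 7, 8}  B7 = {6, 7, 8}  B8 = {5, 6, 8}
Tree: B1–B2, B2–B3, B3–B4, B4–B5, B5–B6, B6–B7, B7–B8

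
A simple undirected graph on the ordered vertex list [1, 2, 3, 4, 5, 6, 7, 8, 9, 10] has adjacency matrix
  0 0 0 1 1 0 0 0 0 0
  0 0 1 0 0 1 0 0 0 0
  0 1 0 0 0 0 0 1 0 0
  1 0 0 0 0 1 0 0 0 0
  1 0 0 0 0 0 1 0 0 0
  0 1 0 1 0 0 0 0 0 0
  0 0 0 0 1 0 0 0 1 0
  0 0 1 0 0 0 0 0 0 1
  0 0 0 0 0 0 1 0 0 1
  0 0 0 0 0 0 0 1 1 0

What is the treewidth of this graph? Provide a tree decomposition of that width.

Treewidth 2.
Bags: B1 = {5, 7, 9}  B2 = {5, 9, 10}  B3 = {5, 8, 10}  B4 = {3, 5, 8}  B5 = {2, 3, 5}  B6 = {2, 5, 6}  B7 = {4, 5, 6}  B8 = {1, 4, 5}
Tree: B1–B2, B2–B3, B3–B4, B4–B5, B5–B6, B6–B7, B7–B8

Each bag holds 3 vertices, so the decomposition has width 2, which upper-bounds the treewidth. The edges 5–7–9–10–8–3–2–6–4–1–5 form a cycle, so G is not a tree and its treewidth is at least 2. Combining the bounds, tw(G) = 2.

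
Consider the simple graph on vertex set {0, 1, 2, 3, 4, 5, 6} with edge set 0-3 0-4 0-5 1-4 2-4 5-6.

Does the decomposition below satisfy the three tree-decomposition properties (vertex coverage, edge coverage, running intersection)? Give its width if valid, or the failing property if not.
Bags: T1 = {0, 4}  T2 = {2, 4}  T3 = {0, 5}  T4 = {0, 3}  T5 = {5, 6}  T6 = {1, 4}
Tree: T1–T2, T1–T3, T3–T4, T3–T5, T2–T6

Checking the three conditions: (i) the bags cover all of {0, 1, 2, 3, 4, 5, 6}; (ii) for each edge, some bag contains both endpoints; (iii) the bags containing any fixed vertex form a subtree. All hold, so the decomposition is valid with width 2 − 1 = 1.

Yes; width 1.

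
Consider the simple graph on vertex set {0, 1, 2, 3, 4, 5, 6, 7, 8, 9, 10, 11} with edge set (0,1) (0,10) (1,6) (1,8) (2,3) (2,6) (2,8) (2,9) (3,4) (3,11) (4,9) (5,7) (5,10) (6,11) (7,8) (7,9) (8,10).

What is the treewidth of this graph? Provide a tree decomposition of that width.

Each bag holds 4 vertices, so the decomposition has width 3, which upper-bounds the treewidth. For the lower bound: the 4 vertex sets {0,5,10}, {1}, {8}, {2,6,7,9} are disjoint, each induces a connected subgraph, and every pair is joined by at least one edge of G. Contracting each set to a single vertex therefore yields K_{4} as a minor, and since treewidth is minor-monotone, tw(G) ≥ tw(K_{4}) = 3. Hence tw(G) = 3 exactly.

Treewidth 3.
One such decomposition:
Bags: B1 = {0, 1, 5, 10}  B2 = {1, 5, 8, 10}  B3 = {1, 5, 7, 8}  B4 = {1, 6, 7, 8}  B5 = {2, 6, 7, 8}  B6 = {2, 6, 7, 9}  B7 = {2, 6, 9, 11}  B8 = {2, 3, 9, 11}  B9 = {3, 4, 9, 11}
Tree: B1–B2, B2–B3, B3–B4, B4–B5, B5–B6, B6–B7, B7–B8, B8–B9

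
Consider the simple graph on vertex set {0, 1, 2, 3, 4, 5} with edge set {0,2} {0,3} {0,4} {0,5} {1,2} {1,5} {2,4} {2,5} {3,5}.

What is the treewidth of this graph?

2

A width-2 tree decomposition is:
Bags: B1 = {0, 2, 4}  B2 = {0, 2, 5}  B3 = {0, 3, 5}  B4 = {1, 2, 5}
Tree: B1–B2, B2–B3, B2–B4
The largest bag has 3 vertices, giving width 2; this decomposition certifies tw(G) ≤ 2. For the lower bound, the 3 vertices {0, 2, 4} are pairwise adjacent, and any tree decomposition puts a clique entirely inside one bag — forcing width ≥ 2. Combining the bounds, tw(G) = 2.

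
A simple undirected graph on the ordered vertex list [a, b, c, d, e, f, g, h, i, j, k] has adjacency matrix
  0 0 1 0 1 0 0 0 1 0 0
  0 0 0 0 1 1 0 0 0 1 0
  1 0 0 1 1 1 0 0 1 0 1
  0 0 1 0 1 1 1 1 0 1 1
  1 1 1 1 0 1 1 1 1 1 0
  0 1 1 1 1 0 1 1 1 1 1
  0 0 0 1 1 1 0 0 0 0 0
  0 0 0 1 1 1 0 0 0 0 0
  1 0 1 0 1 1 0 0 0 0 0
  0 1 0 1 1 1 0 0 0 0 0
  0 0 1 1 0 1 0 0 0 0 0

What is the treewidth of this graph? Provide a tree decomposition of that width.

Each bag holds 4 vertices, so the decomposition has width 3, which upper-bounds the treewidth. Conversely, {a, c, e, i} is a clique of size 4, and the vertices of any clique must share a bag in every tree decomposition; so some bag has ≥ 4 vertices and tw(G) ≥ 3. Combining the bounds, tw(G) = 3.

Treewidth 3.
Bags: B1 = {c, e, f, i}  B2 = {c, d, e, f}  B3 = {d, e, f, h}  B4 = {d, e, f, j}  B5 = {d, e, f, g}  B6 = {b, e, f, j}  B7 = {a, c, e, i}  B8 = {c, d, f, k}
Tree: B1–B2, B2–B3, B2–B4, B2–B5, B4–B6, B1–B7, B2–B8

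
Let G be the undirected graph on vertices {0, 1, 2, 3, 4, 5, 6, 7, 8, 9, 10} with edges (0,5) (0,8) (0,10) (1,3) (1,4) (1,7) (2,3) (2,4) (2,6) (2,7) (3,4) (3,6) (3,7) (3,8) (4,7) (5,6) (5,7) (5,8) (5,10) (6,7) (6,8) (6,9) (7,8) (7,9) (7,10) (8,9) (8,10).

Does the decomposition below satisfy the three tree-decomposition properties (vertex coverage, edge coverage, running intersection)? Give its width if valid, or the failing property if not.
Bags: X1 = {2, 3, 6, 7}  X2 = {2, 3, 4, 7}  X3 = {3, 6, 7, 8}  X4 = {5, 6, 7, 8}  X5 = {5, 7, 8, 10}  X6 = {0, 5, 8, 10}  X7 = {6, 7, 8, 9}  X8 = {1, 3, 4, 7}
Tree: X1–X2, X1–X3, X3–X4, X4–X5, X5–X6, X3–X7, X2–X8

Every vertex of G appears in some bag (union = {0, 1, 2, 3, 4, 5, 6, 7, 8, 9, 10}); every edge is covered by a bag; and for each vertex v the set of bags containing v is connected in the bag tree. The decomposition is therefore valid. The largest bag has 4 vertices, so the width is 3.

Yes; width 3.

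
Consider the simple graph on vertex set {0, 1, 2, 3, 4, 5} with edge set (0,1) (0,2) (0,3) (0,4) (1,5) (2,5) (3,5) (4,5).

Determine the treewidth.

A width-2 tree decomposition is:
Bags: B1 = {0, 1, 5}  B2 = {0, 4, 5}  B3 = {0, 2, 5}  B4 = {0, 3, 5}
Tree: B1–B2, B2–B3, B3–B4
Each bag holds 3 vertices, so the decomposition has width 2, which upper-bounds the treewidth. The edges 1–5–4–0–1 form a cycle, so G is not a tree and its treewidth is at least 2. The upper and lower bounds meet at 2, so that is the treewidth.

2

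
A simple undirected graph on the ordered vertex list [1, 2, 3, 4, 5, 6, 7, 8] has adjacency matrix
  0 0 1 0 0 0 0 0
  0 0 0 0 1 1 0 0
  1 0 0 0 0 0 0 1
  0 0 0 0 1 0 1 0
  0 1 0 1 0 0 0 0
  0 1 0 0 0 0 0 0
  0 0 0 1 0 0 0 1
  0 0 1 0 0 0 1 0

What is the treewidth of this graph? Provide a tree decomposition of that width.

Treewidth 1.
One such decomposition:
Bags: B1 = {1, 3}  B2 = {3, 8}  B3 = {7, 8}  B4 = {4, 7}  B5 = {4, 5}  B6 = {2, 5}  B7 = {2, 6}
Tree: B1–B2, B2–B3, B3–B4, B4–B5, B5–B6, B6–B7

Every bag has size at most 2, so the width is 2 − 1 = 1 and tw(G) ≤ 1. G has an edge, so its treewidth is at least 1. Combining the bounds, tw(G) = 1.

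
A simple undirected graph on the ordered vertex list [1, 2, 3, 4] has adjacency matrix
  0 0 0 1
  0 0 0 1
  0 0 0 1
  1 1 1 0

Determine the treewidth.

A width-1 tree decomposition is:
Bags: B1 = {1, 4}  B2 = {3, 4}  B3 = {2, 4}
Tree: B1–B2, B1–B3
Every bag has size at most 2, so the width is 2 − 1 = 1 and tw(G) ≤ 1. Since G has at least one edge (e.g. 1–4), it is not an edgeless graph, so tw(G) ≥ 1. Therefore the treewidth is 1.

1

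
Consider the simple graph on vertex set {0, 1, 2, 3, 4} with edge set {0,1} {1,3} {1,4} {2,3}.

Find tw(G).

A width-1 tree decomposition is:
Bags: B1 = {1, 3}  B2 = {1, 4}  B3 = {2, 3}  B4 = {0, 1}
Tree: B1–B2, B1–B3, B1–B4
Each bag holds 2 vertices, so the decomposition has width 1, which upper-bounds the treewidth. Since G has at least one edge (e.g. 3–1), it is not an edgeless graph, so tw(G) ≥ 1. Combining the bounds, tw(G) = 1.

1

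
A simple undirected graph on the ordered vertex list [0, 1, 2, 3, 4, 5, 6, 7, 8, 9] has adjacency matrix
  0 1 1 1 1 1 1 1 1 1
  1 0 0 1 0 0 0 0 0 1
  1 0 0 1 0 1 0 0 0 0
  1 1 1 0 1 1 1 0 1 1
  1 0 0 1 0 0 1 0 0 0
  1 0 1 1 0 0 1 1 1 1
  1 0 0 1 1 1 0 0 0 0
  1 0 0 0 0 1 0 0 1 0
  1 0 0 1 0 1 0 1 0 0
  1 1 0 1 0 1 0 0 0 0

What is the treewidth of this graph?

A width-3 tree decomposition is:
Bags: B1 = {0, 3, 5, 8}  B2 = {0, 2, 3, 5}  B3 = {0, 3, 5, 6}  B4 = {0, 3, 4, 6}  B5 = {0, 5, 7, 8}  B6 = {0, 3, 5, 9}  B7 = {0, 1, 3, 9}
Tree: B1–B2, B1–B3, B3–B4, B1–B5, B1–B6, B6–B7
Every bag has size at most 4, so the width is 4 − 1 = 3 and tw(G) ≤ 3. On the other hand G contains the 4-clique {0, 1, 3, 9}. A clique must lie in a single bag of any decomposition, so no decomposition can have width below 3. Therefore the treewidth is 3.

3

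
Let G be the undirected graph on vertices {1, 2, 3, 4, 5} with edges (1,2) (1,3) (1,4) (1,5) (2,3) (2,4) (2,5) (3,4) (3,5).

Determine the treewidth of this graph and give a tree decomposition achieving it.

Every bag has size at most 4, so the width is 4 − 1 = 3 and tw(G) ≤ 3. Conversely, {1, 2, 3, 4} is a clique of size 4, and the vertices of any clique must share a bag in every tree decomposition; so some bag has ≥ 4 vertices and tw(G) ≥ 3. Therefore the treewidth is 3.

Treewidth 3.
One such decomposition:
Bags: B1 = {1, 2, 3, 4}  B2 = {1, 2, 3, 5}
Tree: B1–B2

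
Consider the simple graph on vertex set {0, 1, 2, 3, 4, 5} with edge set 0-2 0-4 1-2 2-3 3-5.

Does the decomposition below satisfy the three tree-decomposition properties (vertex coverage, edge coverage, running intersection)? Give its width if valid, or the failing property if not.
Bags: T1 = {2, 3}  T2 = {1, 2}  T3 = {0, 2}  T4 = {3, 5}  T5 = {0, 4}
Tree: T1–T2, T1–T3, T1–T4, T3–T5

Vertex coverage: the bags together contain {0, 1, 2, 3, 4, 5}, the full vertex set. Edge coverage: each edge of G has both endpoints in at least one bag. Running intersection: for every vertex, the bags containing it form a connected subtree. All three properties hold, so this is a valid tree decomposition of width max|bag| − 1 = 1, and hence tw(G) ≤ 1.

Yes; width 1.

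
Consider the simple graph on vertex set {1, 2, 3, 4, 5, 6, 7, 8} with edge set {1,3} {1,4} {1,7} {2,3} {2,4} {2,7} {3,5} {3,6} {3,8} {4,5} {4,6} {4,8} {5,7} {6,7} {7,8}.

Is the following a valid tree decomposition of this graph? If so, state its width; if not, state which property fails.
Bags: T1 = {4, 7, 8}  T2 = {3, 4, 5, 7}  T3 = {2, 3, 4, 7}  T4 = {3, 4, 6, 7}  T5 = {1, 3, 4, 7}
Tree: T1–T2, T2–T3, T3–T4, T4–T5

A tree decomposition must satisfy three properties: every vertex lies in some bag; for every edge, both endpoints lie together in some bag; and for every vertex, the bags containing it form a connected subtree. Here edge (3,8) lies in no bag, so the decomposition is invalid.

No — edge (3,8) lies in no bag.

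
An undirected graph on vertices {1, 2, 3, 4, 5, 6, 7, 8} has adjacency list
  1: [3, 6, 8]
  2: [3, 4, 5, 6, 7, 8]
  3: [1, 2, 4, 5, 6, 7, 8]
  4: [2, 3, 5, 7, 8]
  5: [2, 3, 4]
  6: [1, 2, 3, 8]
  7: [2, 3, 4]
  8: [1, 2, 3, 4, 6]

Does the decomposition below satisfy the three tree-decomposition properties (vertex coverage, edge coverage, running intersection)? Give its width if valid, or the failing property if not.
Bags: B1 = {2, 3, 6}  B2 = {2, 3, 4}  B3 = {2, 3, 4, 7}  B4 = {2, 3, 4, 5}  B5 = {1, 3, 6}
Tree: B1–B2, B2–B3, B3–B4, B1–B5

No — vertex 8 appears in no bag.

A tree decomposition must satisfy three properties: every vertex lies in some bag; for every edge, both endpoints lie together in some bag; and for every vertex, the bags containing it form a connected subtree. Here vertex 8 appears in no bag, so the decomposition is invalid.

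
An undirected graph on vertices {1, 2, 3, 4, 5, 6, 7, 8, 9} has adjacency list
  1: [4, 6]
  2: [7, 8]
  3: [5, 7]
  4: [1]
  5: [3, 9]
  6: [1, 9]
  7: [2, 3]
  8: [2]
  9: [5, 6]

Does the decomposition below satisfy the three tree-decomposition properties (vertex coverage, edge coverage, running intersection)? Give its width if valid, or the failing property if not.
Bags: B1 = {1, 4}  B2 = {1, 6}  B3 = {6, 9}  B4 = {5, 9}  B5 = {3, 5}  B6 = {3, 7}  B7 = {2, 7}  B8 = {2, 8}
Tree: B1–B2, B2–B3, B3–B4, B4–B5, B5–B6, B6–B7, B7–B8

Vertex coverage: the bags together contain {1, 2, 3, 4, 5, 6, 7, 8, 9}, the full vertex set. Edge coverage: each edge of G has both endpoints in at least one bag. Running intersection: for every vertex, the bags containing it form a connected subtree. All three properties hold, so this is a valid tree decomposition of width max|bag| − 1 = 1, and hence tw(G) ≤ 1.

Yes; width 1.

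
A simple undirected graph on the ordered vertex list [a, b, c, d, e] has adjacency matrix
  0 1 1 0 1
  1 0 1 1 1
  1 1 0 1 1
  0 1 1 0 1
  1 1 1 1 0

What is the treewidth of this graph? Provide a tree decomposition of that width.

Every bag has size at most 4, so the width is 4 − 1 = 3 and tw(G) ≤ 3. Conversely, {b, c, d, e} is a clique of size 4, and the vertices of any clique must share a bag in every tree decomposition; so some bag has ≥ 4 vertices and tw(G) ≥ 3. The upper and lower bounds meet at 3, so that is the treewidth.

Treewidth 3.
One optimal decomposition is:
Bags: B1 = {a, b, c, e}  B2 = {b, c, d, e}
Tree: B1–B2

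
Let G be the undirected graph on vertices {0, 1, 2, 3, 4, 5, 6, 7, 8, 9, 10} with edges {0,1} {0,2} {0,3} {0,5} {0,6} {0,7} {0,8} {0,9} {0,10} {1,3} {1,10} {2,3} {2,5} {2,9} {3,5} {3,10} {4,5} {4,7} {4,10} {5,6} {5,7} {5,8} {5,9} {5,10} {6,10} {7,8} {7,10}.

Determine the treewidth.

A width-3 tree decomposition is:
Bags: B1 = {0, 3, 5, 10}  B2 = {0, 5, 6, 10}  B3 = {0, 5, 7, 10}  B4 = {0, 1, 3, 10}  B5 = {4, 5, 7, 10}  B6 = {0, 2, 3, 5}  B7 = {0, 2, 5, 9}  B8 = {0, 5, 7, 8}
Tree: B1–B2, B1–B3, B1–B4, B3–B5, B1–B6, B6–B7, B3–B8
Each bag holds 4 vertices, so the decomposition has width 3, which upper-bounds the treewidth. On the other hand G contains the 4-clique {0, 1, 3, 10}. A clique must lie in a single bag of any decomposition, so no decomposition can have width below 3. Therefore the treewidth is 3.

3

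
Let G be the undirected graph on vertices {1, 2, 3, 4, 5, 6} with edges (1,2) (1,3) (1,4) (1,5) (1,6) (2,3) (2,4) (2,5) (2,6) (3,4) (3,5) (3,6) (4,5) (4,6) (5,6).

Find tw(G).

A width-5 tree decomposition is:
Bags: B1 = {1, 2, 3, 4, 5, 6}
Tree: (single bag)
With just one bag of size 6, the width is 6 − 1 = 5, so tw(G) ≤ 5. On the other hand G contains the 6-clique {1, 2, 3, 4, 5, 6}. A clique must lie in a single bag of any decomposition, so no decomposition can have width below 5. Hence tw(G) = 5 exactly.

5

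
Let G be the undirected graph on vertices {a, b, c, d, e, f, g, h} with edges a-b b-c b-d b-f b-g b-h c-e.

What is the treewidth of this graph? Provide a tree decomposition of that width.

Each bag holds 2 vertices, so the decomposition has width 1, which upper-bounds the treewidth. Any graph with an edge has treewidth ≥ 1, and G has the edge b–h. The upper and lower bounds meet at 1, so that is the treewidth.

Treewidth 1.
One optimal decomposition is:
Bags: B1 = {b, h}  B2 = {a, b}  B3 = {b, d}  B4 = {b, c}  B5 = {b, g}  B6 = {c, e}  B7 = {b, f}
Tree: B1–B2, B1–B3, B3–B4, B2–B5, B4–B6, B3–B7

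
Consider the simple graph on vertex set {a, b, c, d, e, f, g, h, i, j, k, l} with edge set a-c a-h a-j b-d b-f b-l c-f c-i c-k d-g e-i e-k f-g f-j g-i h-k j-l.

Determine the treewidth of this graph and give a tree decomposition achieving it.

Treewidth 3.
One such decomposition:
Bags: B1 = {e, h, i, k}  B2 = {c, h, i, k}  B3 = {a, c, h, i}  B4 = {a, c, g, i}  B5 = {a, c, f, g}  B6 = {a, f, g, j}  B7 = {d, f, g, j}  B8 = {b, d, f, j}  B9 = {b, d, j, l}
Tree: B1–B2, B2–B3, B3–B4, B4–B5, B5–B6, B6–B7, B7–B8, B8–B9

The largest bag has 4 vertices, giving width 3; this decomposition certifies tw(G) ≤ 3. For the lower bound: the 4 vertex sets {e,h,k}, {i}, {c}, {a,f,g,j} are disjoint, each induces a connected subgraph, and every pair is joined by at least one edge of G. Contracting each set to a single vertex therefore yields K_{4} as a minor, and since treewidth is minor-monotone, tw(G) ≥ tw(K_{4}) = 3. Hence tw(G) = 3 exactly.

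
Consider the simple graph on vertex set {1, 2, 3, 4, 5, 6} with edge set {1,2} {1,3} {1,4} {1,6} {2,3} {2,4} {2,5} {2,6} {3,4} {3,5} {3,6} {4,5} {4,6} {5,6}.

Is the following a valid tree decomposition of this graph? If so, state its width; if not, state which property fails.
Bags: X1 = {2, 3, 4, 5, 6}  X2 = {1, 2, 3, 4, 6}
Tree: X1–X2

Every vertex of G appears in some bag (union = {1, 2, 3, 4, 5, 6}); every edge is covered by a bag; and for each vertex v the set of bags containing v is connected in the bag tree. The decomposition is therefore valid. The largest bag has 5 vertices, so the width is 4.

Yes; width 4.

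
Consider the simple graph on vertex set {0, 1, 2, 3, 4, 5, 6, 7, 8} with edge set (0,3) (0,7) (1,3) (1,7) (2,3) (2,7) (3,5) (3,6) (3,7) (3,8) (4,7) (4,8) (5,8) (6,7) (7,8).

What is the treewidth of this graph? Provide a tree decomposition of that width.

The largest bag has 3 vertices, giving width 2; this decomposition certifies tw(G) ≤ 2. For the lower bound, the 3 vertices {3, 5, 8} are pairwise adjacent, and any tree decomposition puts a clique entirely inside one bag — forcing width ≥ 2. Combining the bounds, tw(G) = 2.

Treewidth 2.
One such decomposition:
Bags: B1 = {3, 7, 8}  B2 = {2, 3, 7}  B3 = {3, 5, 8}  B4 = {1, 3, 7}  B5 = {4, 7, 8}  B6 = {0, 3, 7}  B7 = {3, 6, 7}
Tree: B1–B2, B1–B3, B2–B4, B1–B5, B4–B6, B2–B7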